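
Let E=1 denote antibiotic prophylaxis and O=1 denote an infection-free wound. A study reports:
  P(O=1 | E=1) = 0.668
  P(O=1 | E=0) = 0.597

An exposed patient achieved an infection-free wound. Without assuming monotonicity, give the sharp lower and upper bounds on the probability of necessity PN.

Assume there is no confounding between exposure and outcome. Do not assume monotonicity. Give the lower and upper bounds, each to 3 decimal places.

0.106 ≤ PN ≤ 0.603

Let p₁ = 0.668, p₀ = 0.597.
Under exogeneity alone the bounds on PN are max{0,(p₁−p₀)/p₁} ≤ PN ≤ min{1,(1−p₀)/p₁}.
  lower = (p₁ − p₀)/p₁ = 0.071 / 0.668 ≈ 0.1063
  upper = min{1, (1 − p₀)/p₁} = 0.403 / 0.668 ≈ 0.6033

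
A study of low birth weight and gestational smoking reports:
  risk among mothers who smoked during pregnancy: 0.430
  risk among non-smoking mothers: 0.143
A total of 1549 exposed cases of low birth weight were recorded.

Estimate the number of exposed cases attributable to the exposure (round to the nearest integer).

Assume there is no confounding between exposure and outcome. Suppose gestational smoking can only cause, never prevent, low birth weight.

Let p₁ = 0.43, p₀ = 0.143.
PN = (p₁ − p₀)/p₁ = (0.43 − 0.143) / 0.43 ≈ 0.66744.
Attributable cases ≈ PN × (exposed cases) = 0.66744 × 1549 ≈ 1033.87.

about 1034 cases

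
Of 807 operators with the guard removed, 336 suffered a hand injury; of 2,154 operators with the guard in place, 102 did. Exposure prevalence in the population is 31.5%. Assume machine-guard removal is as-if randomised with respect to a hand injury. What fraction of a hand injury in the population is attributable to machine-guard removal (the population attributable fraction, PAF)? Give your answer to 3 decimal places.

p₁ = P(outcome | exposed) = 336/807 = 0.41636
p₀ = P(outcome | unexposed) = 102/2154 = 0.047354
Overall risk P(Y=1) = π·p₁ + (1−π)·p₀ = 0.315×0.41636 + 0.685×0.047354 = 0.16359.
Under exogeneity, PAF = [P(Y=1) − p₀] / P(Y=1).
PAF = (0.16359 − 0.047354) / 0.16359 ≈ 0.7105

PAF ≈ 0.711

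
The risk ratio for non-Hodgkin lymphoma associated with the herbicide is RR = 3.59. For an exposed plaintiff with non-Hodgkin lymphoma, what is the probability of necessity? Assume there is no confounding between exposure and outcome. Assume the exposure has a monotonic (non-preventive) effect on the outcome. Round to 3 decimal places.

Under exogeneity and monotonicity, PN = (RR − 1) / RR = 1 − 1/RR.
PN = (3.59 − 1) / 3.59 = 2.59 / 3.59 ≈ 0.7214

PN ≈ 0.721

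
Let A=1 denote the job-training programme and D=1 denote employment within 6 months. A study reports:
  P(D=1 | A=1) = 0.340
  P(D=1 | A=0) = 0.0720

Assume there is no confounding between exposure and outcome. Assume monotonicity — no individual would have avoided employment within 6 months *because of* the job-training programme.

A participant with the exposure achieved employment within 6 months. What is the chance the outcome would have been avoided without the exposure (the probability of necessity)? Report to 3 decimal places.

Let p₁ = 0.34, p₀ = 0.072.
Under exogeneity and monotonicity, PN = (p₁ − p₀) / p₁.
PN = (0.34 − 0.072) / 0.34 = 0.268 / 0.34 ≈ 0.7882

PN ≈ 0.788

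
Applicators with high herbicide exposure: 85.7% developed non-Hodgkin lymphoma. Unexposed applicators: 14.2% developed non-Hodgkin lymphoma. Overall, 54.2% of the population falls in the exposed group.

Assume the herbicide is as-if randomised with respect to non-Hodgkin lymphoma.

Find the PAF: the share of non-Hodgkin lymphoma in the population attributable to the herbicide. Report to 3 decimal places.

p₁ = 0.857, p₀ = 0.142.
Overall risk P(Y=1) = π·p₁ + (1−π)·p₀ = 0.542×0.857 + 0.458×0.142 = 0.52953.
Under exogeneity, PAF = [P(Y=1) − p₀] / P(Y=1).
PAF = (0.52953 − 0.142) / 0.52953 ≈ 0.7318

PAF ≈ 0.732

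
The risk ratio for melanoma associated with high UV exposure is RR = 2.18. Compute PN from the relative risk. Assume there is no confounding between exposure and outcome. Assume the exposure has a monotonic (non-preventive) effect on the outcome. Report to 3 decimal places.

PN ≈ 0.541

Under exogeneity and monotonicity, PN = (RR − 1) / RR = 1 − 1/RR.
PN = (2.18 − 1) / 2.18 = 1.18 / 2.18 ≈ 0.5413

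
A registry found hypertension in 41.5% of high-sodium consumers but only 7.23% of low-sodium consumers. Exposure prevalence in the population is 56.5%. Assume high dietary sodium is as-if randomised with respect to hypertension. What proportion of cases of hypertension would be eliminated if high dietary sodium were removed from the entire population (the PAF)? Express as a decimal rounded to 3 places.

PAF ≈ 0.728

p₁ = 0.415, p₀ = 0.0723.
Overall risk P(Y=1) = π·p₁ + (1−π)·p₀ = 0.565×0.415 + 0.435×0.0723 = 0.26593.
Under exogeneity, PAF = [P(Y=1) − p₀] / P(Y=1).
PAF = (0.26593 − 0.0723) / 0.26593 ≈ 0.7281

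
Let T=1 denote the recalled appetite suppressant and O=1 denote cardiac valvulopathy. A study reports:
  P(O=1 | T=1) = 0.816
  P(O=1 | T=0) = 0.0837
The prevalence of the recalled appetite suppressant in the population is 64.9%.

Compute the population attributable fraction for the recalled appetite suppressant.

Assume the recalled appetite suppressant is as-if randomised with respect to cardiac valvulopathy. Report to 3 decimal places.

PAF ≈ 0.850

Let p₁ = 0.816, p₀ = 0.0837.
Overall risk P(Y=1) = π·p₁ + (1−π)·p₀ = 0.649×0.816 + 0.351×0.0837 = 0.55896.
Under exogeneity, PAF = [P(Y=1) − p₀] / P(Y=1).
PAF = (0.55896 − 0.0837) / 0.55896 ≈ 0.8503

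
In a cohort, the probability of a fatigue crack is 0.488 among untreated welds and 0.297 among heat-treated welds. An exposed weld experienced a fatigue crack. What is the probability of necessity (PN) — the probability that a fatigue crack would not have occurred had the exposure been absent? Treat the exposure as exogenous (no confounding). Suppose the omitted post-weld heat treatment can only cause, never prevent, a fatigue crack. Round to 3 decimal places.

PN ≈ 0.391

Let p₁ = 0.488, p₀ = 0.297.
Under exogeneity and monotonicity, PN = (p₁ − p₀) / p₁.
PN = (0.488 − 0.297) / 0.488 = 0.191 / 0.488 ≈ 0.3914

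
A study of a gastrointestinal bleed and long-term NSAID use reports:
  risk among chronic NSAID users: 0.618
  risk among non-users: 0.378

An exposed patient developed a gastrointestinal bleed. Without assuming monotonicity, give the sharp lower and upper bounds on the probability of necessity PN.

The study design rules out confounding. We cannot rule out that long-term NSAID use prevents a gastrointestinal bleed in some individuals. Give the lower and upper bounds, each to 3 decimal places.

Let p₁ = 0.618, p₀ = 0.378.
Under exogeneity alone the bounds on PN are max{0,(p₁−p₀)/p₁} ≤ PN ≤ min{1,(1−p₀)/p₁}.
  lower = (p₁ − p₀)/p₁ = 0.24 / 0.618 ≈ 0.3883
  upper = min{1, (1 − p₀)/p₁} = 0.622 / 0.618 ≈ 1.0065 → capped at 1

0.388 ≤ PN ≤ 1.000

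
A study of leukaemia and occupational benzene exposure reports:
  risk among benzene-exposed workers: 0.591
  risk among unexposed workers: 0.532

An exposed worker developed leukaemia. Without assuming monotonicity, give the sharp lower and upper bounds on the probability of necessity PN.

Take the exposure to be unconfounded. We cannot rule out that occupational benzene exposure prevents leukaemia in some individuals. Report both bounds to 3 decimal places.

Let p₁ = 0.591, p₀ = 0.532.
Under exogeneity alone the bounds on PN are max{0,(p₁−p₀)/p₁} ≤ PN ≤ min{1,(1−p₀)/p₁}.
  lower = (p₁ − p₀)/p₁ = 0.059 / 0.591 ≈ 0.0998
  upper = min{1, (1 − p₀)/p₁} = 0.468 / 0.591 ≈ 0.7919

0.100 ≤ PN ≤ 0.792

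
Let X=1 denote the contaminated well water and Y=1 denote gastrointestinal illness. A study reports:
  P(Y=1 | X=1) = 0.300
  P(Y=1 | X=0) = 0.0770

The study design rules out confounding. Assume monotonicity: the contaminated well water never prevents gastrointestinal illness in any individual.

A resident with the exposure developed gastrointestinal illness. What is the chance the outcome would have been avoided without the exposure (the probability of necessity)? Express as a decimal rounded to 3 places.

PN ≈ 0.743

Let p₁ = 0.3, p₀ = 0.077.
Under exogeneity and monotonicity, PN = (p₁ − p₀) / p₁.
PN = (0.3 − 0.077) / 0.3 = 0.223 / 0.3 ≈ 0.7433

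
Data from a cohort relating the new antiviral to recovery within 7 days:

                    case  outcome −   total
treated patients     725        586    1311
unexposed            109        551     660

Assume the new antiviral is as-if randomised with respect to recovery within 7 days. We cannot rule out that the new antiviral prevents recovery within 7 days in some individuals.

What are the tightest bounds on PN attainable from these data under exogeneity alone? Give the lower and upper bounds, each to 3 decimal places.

0.701 ≤ PN ≤ 1.000

p₁ = P(outcome | exposed) = 725/1311 = 0.55301
p₀ = P(outcome | unexposed) = 109/660 = 0.16515
Under exogeneity alone the bounds on PN are max{0,(p₁−p₀)/p₁} ≤ PN ≤ min{1,(1−p₀)/p₁}.
  lower = (p₁ − p₀)/p₁ = 0.38786 / 0.55301 ≈ 0.7014
  upper = min{1, (1 − p₀)/p₁} = 0.83485 / 0.55301 ≈ 1.5096 → capped at 1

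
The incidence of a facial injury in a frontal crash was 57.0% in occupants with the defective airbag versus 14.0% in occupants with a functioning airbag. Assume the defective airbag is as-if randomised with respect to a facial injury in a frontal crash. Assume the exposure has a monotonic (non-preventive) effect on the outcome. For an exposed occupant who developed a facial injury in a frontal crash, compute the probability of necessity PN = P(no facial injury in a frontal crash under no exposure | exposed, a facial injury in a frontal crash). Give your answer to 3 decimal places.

p₁ = 0.57, p₀ = 0.14.
Under exogeneity and monotonicity, PN = (p₁ − p₀) / p₁.
PN = (0.57 − 0.14) / 0.57 = 0.43 / 0.57 ≈ 0.7544

PN ≈ 0.754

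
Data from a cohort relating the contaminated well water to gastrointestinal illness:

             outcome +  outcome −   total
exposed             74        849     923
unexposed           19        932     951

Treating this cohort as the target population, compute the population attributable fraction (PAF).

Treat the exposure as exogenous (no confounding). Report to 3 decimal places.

PAF ≈ 0.597

p₁ = P(outcome | exposed) = 74/923 = 0.080173
p₀ = P(outcome | unexposed) = 19/951 = 0.019979
Exposure prevalence π = 923/1874 = 0.49253; overall risk P(Y=1) = 0.049626.
Under exogeneity, PAF = [P(Y=1) − p₀]/P(Y=1).
PAF = (0.049626 − 0.019979) / 0.049626 ≈ 0.5974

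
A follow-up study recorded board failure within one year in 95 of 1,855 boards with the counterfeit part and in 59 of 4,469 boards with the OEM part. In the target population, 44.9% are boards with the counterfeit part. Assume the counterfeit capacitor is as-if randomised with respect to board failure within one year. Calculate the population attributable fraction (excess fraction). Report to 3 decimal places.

p₁ = P(outcome | exposed) = 95/1855 = 0.051213
p₀ = P(outcome | unexposed) = 59/4469 = 0.013202
Overall risk P(Y=1) = π·p₁ + (1−π)·p₀ = 0.449×0.051213 + 0.551×0.013202 = 0.030269.
Under exogeneity, PAF = [P(Y=1) − p₀] / P(Y=1).
PAF = (0.030269 − 0.013202) / 0.030269 ≈ 0.5638

PAF ≈ 0.564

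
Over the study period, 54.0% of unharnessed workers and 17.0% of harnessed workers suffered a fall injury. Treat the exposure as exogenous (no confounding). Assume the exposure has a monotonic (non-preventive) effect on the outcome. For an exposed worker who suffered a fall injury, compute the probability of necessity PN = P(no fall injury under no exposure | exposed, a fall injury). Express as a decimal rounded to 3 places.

PN ≈ 0.685

p₁ = 0.54, p₀ = 0.17.
Under exogeneity and monotonicity, PN = (p₁ − p₀) / p₁.
PN = (0.54 − 0.17) / 0.54 = 0.37 / 0.54 ≈ 0.6852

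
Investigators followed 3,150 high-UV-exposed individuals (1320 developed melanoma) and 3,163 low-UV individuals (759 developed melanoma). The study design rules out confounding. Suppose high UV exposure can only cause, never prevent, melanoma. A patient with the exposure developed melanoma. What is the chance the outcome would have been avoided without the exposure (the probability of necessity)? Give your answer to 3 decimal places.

PN ≈ 0.427

p₁ = P(outcome | exposed) = 1320/3150 = 0.41905
p₀ = P(outcome | unexposed) = 759/3163 = 0.23996
Under exogeneity and monotonicity, PN = (p₁ − p₀) / p₁.
PN = (0.41905 − 0.23996) / 0.41905 = 0.17909 / 0.41905 ≈ 0.4274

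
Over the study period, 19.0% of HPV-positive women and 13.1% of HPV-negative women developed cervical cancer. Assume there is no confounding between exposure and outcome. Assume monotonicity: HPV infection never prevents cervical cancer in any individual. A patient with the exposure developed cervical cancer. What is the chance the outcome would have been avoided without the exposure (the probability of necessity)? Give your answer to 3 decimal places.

PN ≈ 0.311

p₁ = 0.19, p₀ = 0.131.
Under exogeneity and monotonicity, PN = (p₁ − p₀) / p₁.
PN = (0.19 − 0.131) / 0.19 = 0.059 / 0.19 ≈ 0.3105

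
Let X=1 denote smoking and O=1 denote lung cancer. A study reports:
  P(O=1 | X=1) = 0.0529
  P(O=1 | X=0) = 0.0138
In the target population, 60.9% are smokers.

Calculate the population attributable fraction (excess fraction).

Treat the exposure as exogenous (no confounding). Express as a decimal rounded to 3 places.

PAF ≈ 0.633

Let p₁ = 0.0529, p₀ = 0.0138.
Overall risk P(Y=1) = π·p₁ + (1−π)·p₀ = 0.609×0.0529 + 0.391×0.0138 = 0.037612.
Under exogeneity, PAF = [P(Y=1) − p₀] / P(Y=1).
PAF = (0.037612 − 0.0138) / 0.037612 ≈ 0.6331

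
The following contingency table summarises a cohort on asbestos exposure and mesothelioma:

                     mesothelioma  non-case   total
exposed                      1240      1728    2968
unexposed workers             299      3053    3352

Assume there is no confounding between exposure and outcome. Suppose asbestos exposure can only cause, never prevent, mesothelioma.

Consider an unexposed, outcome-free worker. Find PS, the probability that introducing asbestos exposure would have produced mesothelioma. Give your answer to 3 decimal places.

PS ≈ 0.361

p₁ = P(outcome | exposed) = 1240/2968 = 0.41779
p₀ = P(outcome | unexposed) = 299/3352 = 0.0892
Under exogeneity and monotonicity, PS = (p₁ − p₀)/(1 − p₀).
PS = (0.41779 − 0.0892) / 0.9108 ≈ 0.3608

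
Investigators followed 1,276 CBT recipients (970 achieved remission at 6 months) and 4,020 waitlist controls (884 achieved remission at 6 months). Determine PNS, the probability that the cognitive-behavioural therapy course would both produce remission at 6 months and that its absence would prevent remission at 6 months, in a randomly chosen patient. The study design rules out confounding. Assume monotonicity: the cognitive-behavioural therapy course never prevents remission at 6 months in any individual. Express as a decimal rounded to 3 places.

PNS ≈ 0.540

p₁ = P(outcome | exposed) = 970/1276 = 0.76019
p₀ = P(outcome | unexposed) = 884/4020 = 0.2199
Under exogeneity and monotonicity, PNS = p₁ − p₀.
PNS = 0.76019 − 0.2199 = 0.54029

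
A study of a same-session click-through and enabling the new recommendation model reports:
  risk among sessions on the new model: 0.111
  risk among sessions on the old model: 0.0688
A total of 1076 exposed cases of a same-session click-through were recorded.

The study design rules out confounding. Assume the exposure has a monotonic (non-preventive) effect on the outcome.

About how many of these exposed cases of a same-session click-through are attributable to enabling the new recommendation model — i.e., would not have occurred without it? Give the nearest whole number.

Let p₁ = 0.111, p₀ = 0.0688.
PN = (p₁ − p₀)/p₁ = (0.111 − 0.0688) / 0.111 ≈ 0.38018.
Attributable cases ≈ PN × (exposed cases) = 0.38018 × 1076 ≈ 409.07.

about 409 cases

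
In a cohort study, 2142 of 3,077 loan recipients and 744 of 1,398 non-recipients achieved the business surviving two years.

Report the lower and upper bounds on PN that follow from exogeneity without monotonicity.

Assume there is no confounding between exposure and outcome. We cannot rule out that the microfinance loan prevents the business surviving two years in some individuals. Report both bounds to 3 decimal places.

0.236 ≤ PN ≤ 0.672

p₁ = P(outcome | exposed) = 2142/3077 = 0.69613
p₀ = P(outcome | unexposed) = 744/1398 = 0.53219
Under exogeneity alone the bounds on PN are max{0,(p₁−p₀)/p₁} ≤ PN ≤ min{1,(1−p₀)/p₁}.
  lower = (p₁ − p₀)/p₁ = 0.16394 / 0.69613 ≈ 0.2355
  upper = min{1, (1 − p₀)/p₁} = 0.46781 / 0.69613 ≈ 0.6720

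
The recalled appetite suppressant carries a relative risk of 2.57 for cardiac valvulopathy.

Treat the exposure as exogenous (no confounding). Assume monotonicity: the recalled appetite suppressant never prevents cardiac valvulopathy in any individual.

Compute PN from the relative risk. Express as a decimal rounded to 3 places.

PN ≈ 0.611

Under exogeneity and monotonicity, PN = (RR − 1) / RR = 1 − 1/RR.
PN = (2.57 − 1) / 2.57 = 1.57 / 2.57 ≈ 0.6109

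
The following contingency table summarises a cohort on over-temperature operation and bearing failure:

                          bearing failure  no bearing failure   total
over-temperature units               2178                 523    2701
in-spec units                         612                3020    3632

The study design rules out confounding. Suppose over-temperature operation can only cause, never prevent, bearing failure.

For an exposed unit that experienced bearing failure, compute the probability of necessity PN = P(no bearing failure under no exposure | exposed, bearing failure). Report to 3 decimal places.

p₁ = P(outcome | exposed) = 2178/2701 = 0.80637
p₀ = P(outcome | unexposed) = 612/3632 = 0.1685
Under exogeneity and monotonicity, PN = (p₁ − p₀)/p₁.
PN = (0.80637 − 0.1685) / 0.80637 ≈ 0.7910

PN ≈ 0.791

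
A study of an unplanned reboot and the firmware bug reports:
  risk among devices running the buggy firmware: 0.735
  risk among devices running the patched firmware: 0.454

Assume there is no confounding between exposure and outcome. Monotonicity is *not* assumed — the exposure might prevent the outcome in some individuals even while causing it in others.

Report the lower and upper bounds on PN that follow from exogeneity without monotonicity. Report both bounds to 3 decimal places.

0.382 ≤ PN ≤ 0.743

Let p₁ = 0.735, p₀ = 0.454.
Under exogeneity alone the bounds on PN are max{0,(p₁−p₀)/p₁} ≤ PN ≤ min{1,(1−p₀)/p₁}.
  lower = (p₁ − p₀)/p₁ = 0.281 / 0.735 ≈ 0.3823
  upper = min{1, (1 − p₀)/p₁} = 0.546 / 0.735 ≈ 0.7429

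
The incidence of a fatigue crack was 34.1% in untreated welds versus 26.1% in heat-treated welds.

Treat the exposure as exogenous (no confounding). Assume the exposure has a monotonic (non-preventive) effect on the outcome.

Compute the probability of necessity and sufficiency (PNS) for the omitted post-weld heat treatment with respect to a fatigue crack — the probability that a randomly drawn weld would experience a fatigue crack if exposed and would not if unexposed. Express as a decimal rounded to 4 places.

PNS ≈ 0.0800

p₁ = 0.341, p₀ = 0.261.
Under exogeneity and monotonicity, PNS = p₁ − p₀.
PNS = 0.341 − 0.261 = 0.08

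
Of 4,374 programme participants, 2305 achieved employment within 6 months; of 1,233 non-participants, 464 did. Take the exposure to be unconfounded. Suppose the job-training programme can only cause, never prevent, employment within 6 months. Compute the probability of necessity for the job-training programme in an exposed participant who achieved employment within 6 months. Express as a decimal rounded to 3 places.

PN ≈ 0.286

p₁ = P(outcome | exposed) = 2305/4374 = 0.52698
p₀ = P(outcome | unexposed) = 464/1233 = 0.37632
Under exogeneity and monotonicity, PN = (p₁ − p₀) / p₁.
PN = (0.52698 − 0.37632) / 0.52698 = 0.15066 / 0.52698 ≈ 0.2859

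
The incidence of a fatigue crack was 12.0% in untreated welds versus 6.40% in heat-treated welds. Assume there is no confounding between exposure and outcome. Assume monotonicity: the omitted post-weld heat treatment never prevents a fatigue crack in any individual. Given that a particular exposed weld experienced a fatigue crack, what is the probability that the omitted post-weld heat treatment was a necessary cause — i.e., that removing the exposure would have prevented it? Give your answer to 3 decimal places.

p₁ = 0.12, p₀ = 0.064.
Under exogeneity and monotonicity, PN = (p₁ − p₀) / p₁.
PN = (0.12 − 0.064) / 0.12 = 0.056 / 0.12 ≈ 0.4667

PN ≈ 0.467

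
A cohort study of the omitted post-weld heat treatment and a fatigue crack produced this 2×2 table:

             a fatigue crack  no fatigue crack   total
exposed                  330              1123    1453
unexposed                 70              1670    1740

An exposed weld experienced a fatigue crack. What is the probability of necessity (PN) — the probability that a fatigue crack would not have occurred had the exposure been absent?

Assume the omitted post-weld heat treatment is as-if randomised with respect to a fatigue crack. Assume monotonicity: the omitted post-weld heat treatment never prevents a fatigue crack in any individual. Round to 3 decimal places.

p₁ = P(outcome | exposed) = 330/1453 = 0.22712
p₀ = P(outcome | unexposed) = 70/1740 = 0.04023
Under exogeneity and monotonicity, PN = (p₁ − p₀)/p₁.
PN = (0.22712 − 0.04023) / 0.22712 ≈ 0.8229

PN ≈ 0.823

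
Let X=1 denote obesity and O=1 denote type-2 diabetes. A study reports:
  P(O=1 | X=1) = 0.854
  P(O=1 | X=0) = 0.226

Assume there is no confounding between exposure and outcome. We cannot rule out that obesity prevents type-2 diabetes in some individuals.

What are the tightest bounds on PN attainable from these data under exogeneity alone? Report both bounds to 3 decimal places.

0.735 ≤ PN ≤ 0.906

Let p₁ = 0.854, p₀ = 0.226.
Under exogeneity alone the bounds on PN are max{0,(p₁−p₀)/p₁} ≤ PN ≤ min{1,(1−p₀)/p₁}.
  lower = (p₁ − p₀)/p₁ = 0.628 / 0.854 ≈ 0.7354
  upper = min{1, (1 − p₀)/p₁} = 0.774 / 0.854 ≈ 0.9063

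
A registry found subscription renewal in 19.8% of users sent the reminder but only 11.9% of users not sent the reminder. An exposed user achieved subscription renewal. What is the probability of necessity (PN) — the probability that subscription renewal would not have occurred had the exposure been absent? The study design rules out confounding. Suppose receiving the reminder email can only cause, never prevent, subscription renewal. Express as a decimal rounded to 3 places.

p₁ = 0.198, p₀ = 0.119.
Under exogeneity and monotonicity, PN = (p₁ − p₀) / p₁.
PN = (0.198 − 0.119) / 0.198 = 0.079 / 0.198 ≈ 0.3990

PN ≈ 0.399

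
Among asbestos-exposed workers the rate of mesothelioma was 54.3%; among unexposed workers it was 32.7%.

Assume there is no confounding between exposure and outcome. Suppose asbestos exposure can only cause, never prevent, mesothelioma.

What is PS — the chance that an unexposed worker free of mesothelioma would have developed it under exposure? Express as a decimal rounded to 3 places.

p₁ = 0.543, p₀ = 0.327.
Under exogeneity and monotonicity, PS = (p₁ − p₀) / (1 − p₀).
PS = (0.543 − 0.327) / (1 − 0.327) = 0.216 / 0.673 ≈ 0.3210

PS ≈ 0.321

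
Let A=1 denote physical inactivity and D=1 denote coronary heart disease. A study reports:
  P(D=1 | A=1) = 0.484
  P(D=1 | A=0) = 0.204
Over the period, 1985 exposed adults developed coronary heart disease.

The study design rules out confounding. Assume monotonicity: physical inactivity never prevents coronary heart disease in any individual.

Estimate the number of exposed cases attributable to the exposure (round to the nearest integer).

about 1148 cases

Let p₁ = 0.484, p₀ = 0.204.
PN = (p₁ − p₀)/p₁ = (0.484 − 0.204) / 0.484 ≈ 0.57851.
Attributable cases ≈ PN × (exposed cases) = 0.57851 × 1985 ≈ 1148.35.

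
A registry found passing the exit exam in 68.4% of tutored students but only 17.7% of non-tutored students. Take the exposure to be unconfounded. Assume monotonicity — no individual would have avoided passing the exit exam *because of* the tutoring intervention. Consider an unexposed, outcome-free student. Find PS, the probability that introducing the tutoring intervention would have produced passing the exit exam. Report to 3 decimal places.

PS ≈ 0.616

p₁ = 0.684, p₀ = 0.177.
Under exogeneity and monotonicity, PS = (p₁ − p₀) / (1 − p₀).
PS = (0.684 − 0.177) / (1 − 0.177) = 0.507 / 0.823 ≈ 0.6160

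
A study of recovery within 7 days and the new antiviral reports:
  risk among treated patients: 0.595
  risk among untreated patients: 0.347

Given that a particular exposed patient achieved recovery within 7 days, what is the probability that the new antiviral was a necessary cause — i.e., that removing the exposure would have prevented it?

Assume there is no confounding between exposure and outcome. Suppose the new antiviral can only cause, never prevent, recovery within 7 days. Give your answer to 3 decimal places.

PN ≈ 0.417

Let p₁ = 0.595, p₀ = 0.347.
Under exogeneity and monotonicity, PN = (p₁ − p₀) / p₁.
PN = (0.595 − 0.347) / 0.595 = 0.248 / 0.595 ≈ 0.4168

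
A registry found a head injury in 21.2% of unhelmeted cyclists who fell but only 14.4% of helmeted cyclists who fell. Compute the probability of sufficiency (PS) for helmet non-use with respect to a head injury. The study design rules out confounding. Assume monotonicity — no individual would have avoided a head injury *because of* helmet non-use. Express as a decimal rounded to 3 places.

PS ≈ 0.079

p₁ = 0.212, p₀ = 0.144.
Under exogeneity and monotonicity, PS = (p₁ − p₀) / (1 − p₀).
PS = (0.212 − 0.144) / (1 − 0.144) = 0.068 / 0.856 ≈ 0.0794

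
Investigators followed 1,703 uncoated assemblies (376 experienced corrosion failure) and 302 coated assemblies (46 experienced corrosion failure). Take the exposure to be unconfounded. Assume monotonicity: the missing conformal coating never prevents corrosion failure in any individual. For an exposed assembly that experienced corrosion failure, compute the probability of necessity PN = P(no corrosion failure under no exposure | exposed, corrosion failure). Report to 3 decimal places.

PN ≈ 0.310

p₁ = P(outcome | exposed) = 376/1703 = 0.22079
p₀ = P(outcome | unexposed) = 46/302 = 0.15232
Under exogeneity and monotonicity, PN = (p₁ − p₀) / p₁.
PN = (0.22079 − 0.15232) / 0.22079 = 0.068469 / 0.22079 ≈ 0.3101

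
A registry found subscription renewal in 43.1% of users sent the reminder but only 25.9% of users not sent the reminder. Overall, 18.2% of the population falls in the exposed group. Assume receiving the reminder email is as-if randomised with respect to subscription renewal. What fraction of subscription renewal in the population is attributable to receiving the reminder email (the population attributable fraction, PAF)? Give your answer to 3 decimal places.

p₁ = 0.431, p₀ = 0.259.
Overall risk P(Y=1) = π·p₁ + (1−π)·p₀ = 0.182×0.431 + 0.818×0.259 = 0.2903.
Under exogeneity, PAF = [P(Y=1) − p₀] / P(Y=1).
PAF = (0.2903 − 0.259) / 0.2903 ≈ 0.1078

PAF ≈ 0.108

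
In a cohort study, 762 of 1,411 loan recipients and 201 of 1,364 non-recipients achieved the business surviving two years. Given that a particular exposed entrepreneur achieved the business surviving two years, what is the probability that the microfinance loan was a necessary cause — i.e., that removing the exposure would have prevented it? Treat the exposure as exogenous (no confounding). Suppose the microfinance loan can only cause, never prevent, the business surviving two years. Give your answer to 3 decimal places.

PN ≈ 0.727

p₁ = P(outcome | exposed) = 762/1411 = 0.54004
p₀ = P(outcome | unexposed) = 201/1364 = 0.14736
Under exogeneity and monotonicity, PN = (p₁ − p₀) / p₁.
PN = (0.54004 − 0.14736) / 0.54004 = 0.39268 / 0.54004 ≈ 0.7271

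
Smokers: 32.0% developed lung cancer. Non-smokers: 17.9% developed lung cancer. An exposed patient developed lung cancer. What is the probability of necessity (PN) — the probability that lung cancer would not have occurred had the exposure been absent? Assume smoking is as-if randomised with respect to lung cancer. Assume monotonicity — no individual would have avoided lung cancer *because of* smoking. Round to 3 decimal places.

PN ≈ 0.441

p₁ = 0.32, p₀ = 0.179.
Under exogeneity and monotonicity, PN = (p₁ − p₀) / p₁.
PN = (0.32 − 0.179) / 0.32 = 0.141 / 0.32 ≈ 0.4406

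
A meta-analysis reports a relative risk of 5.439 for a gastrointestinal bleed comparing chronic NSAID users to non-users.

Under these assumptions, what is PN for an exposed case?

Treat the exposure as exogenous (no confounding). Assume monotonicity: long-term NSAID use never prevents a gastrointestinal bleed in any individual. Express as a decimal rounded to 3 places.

Under exogeneity and monotonicity, PN = (RR − 1) / RR = 1 − 1/RR.
PN = (5.439 − 1) / 5.439 = 4.439 / 5.439 ≈ 0.8161

PN ≈ 0.816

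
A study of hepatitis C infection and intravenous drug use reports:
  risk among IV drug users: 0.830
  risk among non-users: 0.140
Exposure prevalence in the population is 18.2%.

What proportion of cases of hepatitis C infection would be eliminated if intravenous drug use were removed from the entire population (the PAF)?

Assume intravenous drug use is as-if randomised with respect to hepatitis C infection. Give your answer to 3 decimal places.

PAF ≈ 0.473

Let p₁ = 0.83, p₀ = 0.14.
Overall risk P(Y=1) = π·p₁ + (1−π)·p₀ = 0.182×0.83 + 0.818×0.14 = 0.26558.
Under exogeneity, PAF = [P(Y=1) − p₀] / P(Y=1).
PAF = (0.26558 − 0.14) / 0.26558 ≈ 0.4729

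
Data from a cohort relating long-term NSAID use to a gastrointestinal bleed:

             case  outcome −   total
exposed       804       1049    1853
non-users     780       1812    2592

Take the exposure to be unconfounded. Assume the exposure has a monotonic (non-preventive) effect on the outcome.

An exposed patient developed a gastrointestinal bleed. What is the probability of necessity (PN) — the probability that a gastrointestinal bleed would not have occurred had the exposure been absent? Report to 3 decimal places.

p₁ = P(outcome | exposed) = 804/1853 = 0.43389
p₀ = P(outcome | unexposed) = 780/2592 = 0.30093
Under exogeneity and monotonicity, PN = (p₁ − p₀) / p₁.
PN = (0.43389 − 0.30093) / 0.43389 = 0.13297 / 0.43389 ≈ 0.3064

PN ≈ 0.306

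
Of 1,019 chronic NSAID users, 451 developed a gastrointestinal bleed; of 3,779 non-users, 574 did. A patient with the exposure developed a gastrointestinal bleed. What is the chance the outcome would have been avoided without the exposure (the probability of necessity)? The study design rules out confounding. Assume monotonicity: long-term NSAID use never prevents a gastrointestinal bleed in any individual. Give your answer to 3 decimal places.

p₁ = P(outcome | exposed) = 451/1019 = 0.44259
p₀ = P(outcome | unexposed) = 574/3779 = 0.15189
Under exogeneity and monotonicity, PN = (p₁ − p₀) / p₁.
PN = (0.44259 − 0.15189) / 0.44259 = 0.2907 / 0.44259 ≈ 0.6568

PN ≈ 0.657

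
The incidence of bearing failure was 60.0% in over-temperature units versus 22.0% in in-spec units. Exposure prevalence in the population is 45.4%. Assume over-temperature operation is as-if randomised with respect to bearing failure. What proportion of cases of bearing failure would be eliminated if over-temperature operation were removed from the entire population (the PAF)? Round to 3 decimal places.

PAF ≈ 0.440

p₁ = 0.6, p₀ = 0.22.
Overall risk P(Y=1) = π·p₁ + (1−π)·p₀ = 0.454×0.6 + 0.546×0.22 = 0.39252.
Under exogeneity, PAF = [P(Y=1) − p₀] / P(Y=1).
PAF = (0.39252 − 0.22) / 0.39252 ≈ 0.4395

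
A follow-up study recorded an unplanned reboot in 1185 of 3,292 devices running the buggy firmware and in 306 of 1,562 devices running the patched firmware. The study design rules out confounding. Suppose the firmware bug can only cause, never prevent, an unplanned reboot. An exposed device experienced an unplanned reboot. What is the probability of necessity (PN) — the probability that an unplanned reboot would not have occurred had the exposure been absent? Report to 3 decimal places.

PN ≈ 0.456

p₁ = P(outcome | exposed) = 1185/3292 = 0.35996
p₀ = P(outcome | unexposed) = 306/1562 = 0.1959
Under exogeneity and monotonicity, PN = (p₁ − p₀) / p₁.
PN = (0.35996 − 0.1959) / 0.35996 = 0.16406 / 0.35996 ≈ 0.4558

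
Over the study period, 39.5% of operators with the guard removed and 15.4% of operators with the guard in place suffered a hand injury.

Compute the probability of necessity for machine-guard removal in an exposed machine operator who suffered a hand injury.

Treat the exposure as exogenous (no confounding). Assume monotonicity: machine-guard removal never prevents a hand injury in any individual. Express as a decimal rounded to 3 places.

p₁ = 0.395, p₀ = 0.154.
Under exogeneity and monotonicity, PN = (p₁ − p₀) / p₁.
PN = (0.395 − 0.154) / 0.395 = 0.241 / 0.395 ≈ 0.6101

PN ≈ 0.610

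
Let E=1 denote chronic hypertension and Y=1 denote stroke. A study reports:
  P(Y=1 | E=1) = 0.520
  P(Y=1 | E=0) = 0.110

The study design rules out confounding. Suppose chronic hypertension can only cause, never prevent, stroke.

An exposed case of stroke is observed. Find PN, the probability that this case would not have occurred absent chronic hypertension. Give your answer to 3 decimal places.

Let p₁ = 0.52, p₀ = 0.11.
Under exogeneity and monotonicity, PN = (p₁ − p₀) / p₁.
PN = (0.52 − 0.11) / 0.52 = 0.41 / 0.52 ≈ 0.7885

PN ≈ 0.788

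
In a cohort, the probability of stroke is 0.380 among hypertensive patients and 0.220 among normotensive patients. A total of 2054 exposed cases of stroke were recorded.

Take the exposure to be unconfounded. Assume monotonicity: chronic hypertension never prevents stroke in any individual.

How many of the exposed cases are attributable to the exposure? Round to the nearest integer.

Let p₁ = 0.38, p₀ = 0.22.
PN = (p₁ − p₀)/p₁ = (0.38 − 0.22) / 0.38 ≈ 0.42105.
Attributable cases ≈ PN × (exposed cases) = 0.42105 × 2054 ≈ 864.84.

about 865 cases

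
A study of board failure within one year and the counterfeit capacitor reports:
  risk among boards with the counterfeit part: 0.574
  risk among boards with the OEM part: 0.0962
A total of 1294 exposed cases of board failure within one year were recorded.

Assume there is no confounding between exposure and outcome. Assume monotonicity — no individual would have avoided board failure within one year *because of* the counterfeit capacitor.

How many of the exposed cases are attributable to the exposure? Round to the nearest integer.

about 1077 cases

Let p₁ = 0.574, p₀ = 0.0962.
PN = (p₁ − p₀)/p₁ = (0.574 − 0.0962) / 0.574 ≈ 0.83240.
Attributable cases ≈ PN × (exposed cases) = 0.83240 × 1294 ≈ 1077.13.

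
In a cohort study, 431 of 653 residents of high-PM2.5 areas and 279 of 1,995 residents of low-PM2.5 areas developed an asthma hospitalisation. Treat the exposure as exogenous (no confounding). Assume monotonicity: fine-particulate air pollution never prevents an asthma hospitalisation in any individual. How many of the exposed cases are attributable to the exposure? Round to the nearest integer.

about 340 cases

p₁ = P(outcome | exposed) = 431/653 = 0.66003
p₀ = P(outcome | unexposed) = 279/1995 = 0.13985
PN = (p₁ − p₀)/p₁ = (0.66003 − 0.13985) / 0.66003 ≈ 0.78812.
Attributable cases ≈ PN × (exposed cases) = 0.78812 × 431 ≈ 339.68.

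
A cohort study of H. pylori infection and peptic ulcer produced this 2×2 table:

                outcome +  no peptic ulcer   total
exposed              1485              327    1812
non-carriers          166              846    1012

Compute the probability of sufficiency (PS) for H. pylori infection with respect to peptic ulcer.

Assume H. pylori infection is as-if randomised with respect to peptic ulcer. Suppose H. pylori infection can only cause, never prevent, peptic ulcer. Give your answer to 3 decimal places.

PS ≈ 0.784

p₁ = P(outcome | exposed) = 1485/1812 = 0.81954
p₀ = P(outcome | unexposed) = 166/1012 = 0.16403
Under exogeneity and monotonicity, PS = (p₁ − p₀)/(1 − p₀).
PS = (0.81954 − 0.16403) / 0.83597 ≈ 0.7841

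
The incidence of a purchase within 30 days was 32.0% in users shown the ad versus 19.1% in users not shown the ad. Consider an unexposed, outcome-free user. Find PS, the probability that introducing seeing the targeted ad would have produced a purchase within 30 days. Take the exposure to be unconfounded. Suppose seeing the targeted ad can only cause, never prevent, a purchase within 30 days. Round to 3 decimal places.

p₁ = 0.32, p₀ = 0.191.
Under exogeneity and monotonicity, PS = (p₁ − p₀) / (1 − p₀).
PS = (0.32 − 0.191) / (1 − 0.191) = 0.129 / 0.809 ≈ 0.1595

PS ≈ 0.159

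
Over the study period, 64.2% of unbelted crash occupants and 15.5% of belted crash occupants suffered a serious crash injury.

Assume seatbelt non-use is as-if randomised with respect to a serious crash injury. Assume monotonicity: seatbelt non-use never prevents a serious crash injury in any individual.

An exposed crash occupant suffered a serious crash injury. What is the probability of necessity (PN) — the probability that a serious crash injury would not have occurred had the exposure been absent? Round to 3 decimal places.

PN ≈ 0.759

p₁ = 0.642, p₀ = 0.155.
Under exogeneity and monotonicity, PN = (p₁ − p₀) / p₁.
PN = (0.642 − 0.155) / 0.642 = 0.487 / 0.642 ≈ 0.7586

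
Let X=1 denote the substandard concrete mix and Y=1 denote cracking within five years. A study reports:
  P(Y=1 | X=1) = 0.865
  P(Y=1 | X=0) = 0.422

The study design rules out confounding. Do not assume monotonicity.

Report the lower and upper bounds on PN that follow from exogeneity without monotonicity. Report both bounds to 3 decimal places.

0.512 ≤ PN ≤ 0.668

Let p₁ = 0.865, p₀ = 0.422.
Under exogeneity alone the bounds on PN are max{0,(p₁−p₀)/p₁} ≤ PN ≤ min{1,(1−p₀)/p₁}.
  lower = (p₁ − p₀)/p₁ = 0.443 / 0.865 ≈ 0.5121
  upper = min{1, (1 − p₀)/p₁} = 0.578 / 0.865 ≈ 0.6682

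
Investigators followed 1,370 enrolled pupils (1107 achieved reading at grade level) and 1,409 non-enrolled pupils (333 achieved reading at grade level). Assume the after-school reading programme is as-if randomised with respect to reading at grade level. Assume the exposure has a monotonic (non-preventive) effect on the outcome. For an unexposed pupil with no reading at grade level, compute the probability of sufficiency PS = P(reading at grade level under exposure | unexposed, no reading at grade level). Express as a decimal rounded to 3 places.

p₁ = P(outcome | exposed) = 1107/1370 = 0.80803
p₀ = P(outcome | unexposed) = 333/1409 = 0.23634
Under exogeneity and monotonicity, PS = (p₁ − p₀) / (1 − p₀).
PS = (0.80803 − 0.23634) / (1 − 0.23634) = 0.57169 / 0.76366 ≈ 0.7486

PS ≈ 0.749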